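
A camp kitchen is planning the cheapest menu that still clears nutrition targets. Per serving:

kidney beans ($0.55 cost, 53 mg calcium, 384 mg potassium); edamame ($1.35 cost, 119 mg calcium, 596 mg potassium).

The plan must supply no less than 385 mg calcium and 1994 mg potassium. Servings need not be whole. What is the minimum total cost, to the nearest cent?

$4.00

A basic optimal solution has at most two foods positive. Try each food alone and each pair with both targets met exactly.
kidney beans only: max(385/53, 1994/384) = 7.264 servings → $4.00.
edamame only: max(385/119, 1994/596) = 3.346 servings → $4.52.
kidney beans + edamame with both tight: 0.5547 servings and 2.988 servings → $4.34.
The minimum over all feasible corners is $4.00.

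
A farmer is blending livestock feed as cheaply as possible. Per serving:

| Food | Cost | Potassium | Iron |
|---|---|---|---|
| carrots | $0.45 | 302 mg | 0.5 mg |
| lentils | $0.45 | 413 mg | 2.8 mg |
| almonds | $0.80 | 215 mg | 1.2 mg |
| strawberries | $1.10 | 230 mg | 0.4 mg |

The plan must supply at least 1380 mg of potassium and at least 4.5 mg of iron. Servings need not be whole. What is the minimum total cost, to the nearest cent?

A basic optimal solution has at most two foods positive. Try each food alone and each pair with both targets met exactly.
carrots only: max(1380/302, 4.5/0.5) = 9 servings → $4.05.
lentils only: max(1380/413, 4.5/2.8) = 3.341 servings → $1.50.
almonds only: max(1380/215, 4.5/1.2) = 6.419 servings → $5.13.
strawberries only: max(1380/230, 4.5/0.4) = 11.25 servings → $12.38.
carrots + lentils with both tight: 3.138 servings and 1.047 servings → $1.88.
carrots + almonds with both tight: 2.701 servings and 2.625 servings → $3.32.
carrots + strawberries: the both-tight solution has a negative serving — not a feasible corner.
lentils + almonds with both targets exact would need a negative amount; discard.
lentils + strawberries with both tight: 1.009 servings and 4.189 servings → $5.06.
almonds + strawberries with both tight: 2.542 servings and 3.624 servings → $6.02.
The minimum over all feasible corners is $1.50.

$1.50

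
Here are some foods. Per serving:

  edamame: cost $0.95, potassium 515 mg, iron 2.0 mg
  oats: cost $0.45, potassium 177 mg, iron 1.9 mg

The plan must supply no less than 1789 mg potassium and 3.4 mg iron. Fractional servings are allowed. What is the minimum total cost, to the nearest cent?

For a min-cost LP with two ≥-constraints, a basic feasible solution has at most two positive variables.
edamame only: max(1789/515, 3.4/2.0) = 3.474 servings → $3.30.
oats only: max(1789/177, 3.4/1.9) = 10.11 servings → $4.55.
edamame + oats: intersection lies outside the first quadrant.
So the least-cost plan costs $3.30.

$3.30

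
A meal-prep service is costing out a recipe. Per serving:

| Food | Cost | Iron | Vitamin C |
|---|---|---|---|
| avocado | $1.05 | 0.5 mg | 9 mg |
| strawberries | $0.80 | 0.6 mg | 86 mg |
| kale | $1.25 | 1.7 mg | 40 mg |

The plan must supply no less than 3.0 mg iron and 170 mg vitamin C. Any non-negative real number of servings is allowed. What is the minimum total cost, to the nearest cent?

Compare the cost at each extreme point of the feasible region.
avocado only: max(3.0/0.5, 170/9) = 18.89 servings → $19.83.
strawberries only: max(3.0/0.6, 170/86) = 5 servings → $4.00.
kale only: max(3.0/1.7, 170/40) = 4.25 servings → $5.31.
avocado + strawberries with both tight: 4.149 servings and 1.543 servings → $5.59.
avocado + kale with both targets exact would need a negative amount; discard.
strawberries + kale with both tight: 1.383 servings and 1.277 servings → $2.70.
Cheapest feasible corner: $2.70.

$2.70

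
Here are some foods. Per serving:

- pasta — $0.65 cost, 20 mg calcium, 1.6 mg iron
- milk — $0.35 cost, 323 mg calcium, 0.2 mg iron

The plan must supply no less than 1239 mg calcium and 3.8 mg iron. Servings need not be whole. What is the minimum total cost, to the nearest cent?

$2.54

pasta only: max(1239/20, 3.8/1.6) = 61.95 servings → $40.27.
milk only: max(1239/323, 3.8/0.2) = 19 servings → $6.65.
pasta + milk with both tight: 1.91 servings and 3.718 servings → $2.54.
Cheapest feasible corner: $2.54.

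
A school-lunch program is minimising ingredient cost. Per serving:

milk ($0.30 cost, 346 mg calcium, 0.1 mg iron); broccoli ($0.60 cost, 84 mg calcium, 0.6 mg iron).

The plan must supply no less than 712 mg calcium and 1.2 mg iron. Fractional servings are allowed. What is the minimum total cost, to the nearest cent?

$1.53

With two linear requirements the optimum uses one or two foods; enumerate the corners.
milk only: max(712/346, 1.2/0.1) = 12 servings → $3.60.
broccoli only: max(712/84, 1.2/0.6) = 8.476 servings → $5.09.
milk + broccoli with both tight: 1.639 servings and 1.727 servings → $1.53.
So the least-cost plan costs $1.53.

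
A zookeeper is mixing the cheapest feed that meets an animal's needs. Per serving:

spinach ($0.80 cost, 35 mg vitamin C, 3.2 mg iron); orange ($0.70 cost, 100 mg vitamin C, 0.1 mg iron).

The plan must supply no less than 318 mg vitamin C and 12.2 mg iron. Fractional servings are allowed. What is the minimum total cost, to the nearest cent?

Two binding constraints pin down two serving amounts, so the optimal mix uses at most two foods. The candidates are each food alone (scaled to the tighter of vitamin C/iron) and each pair with both constraints tight.
spinach only: max(318/35, 12.2/3.2) = 9.086 servings → $7.27.
orange only: max(318/100, 12.2/0.1) = 122 servings → $85.40.
spinach + orange with both tight: 3.754 servings and 1.866 servings → $4.31.
The minimum over all feasible corners is $4.31.

$4.31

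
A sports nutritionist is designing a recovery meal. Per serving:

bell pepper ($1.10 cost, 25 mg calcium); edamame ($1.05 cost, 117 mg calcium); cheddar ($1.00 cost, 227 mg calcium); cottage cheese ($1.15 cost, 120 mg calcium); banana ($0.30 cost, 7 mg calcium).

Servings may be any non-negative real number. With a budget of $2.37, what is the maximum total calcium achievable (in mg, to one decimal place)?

Calcium per dollar: cheddar 227, edamame 111.4, cottage cheese 104.3, banana 23.33, bell pepper 22.73.
With no serving limits, spend the whole cost allowance on cheddar: $2.37 / $1.00 × 227 mg = 538.0 mg.

538.0 mg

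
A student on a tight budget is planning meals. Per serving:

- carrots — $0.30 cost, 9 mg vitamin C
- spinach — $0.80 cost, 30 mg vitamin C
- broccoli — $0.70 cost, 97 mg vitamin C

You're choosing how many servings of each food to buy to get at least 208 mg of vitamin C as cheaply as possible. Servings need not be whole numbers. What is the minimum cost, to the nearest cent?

Cost per mg of vitamin C: broccoli $0.0072, spinach $0.0267, carrots $0.0333.
With no serving limits, use only broccoli: 208 mg / 97 mg = 2.144 servings × $0.70 = $1.50.

$1.50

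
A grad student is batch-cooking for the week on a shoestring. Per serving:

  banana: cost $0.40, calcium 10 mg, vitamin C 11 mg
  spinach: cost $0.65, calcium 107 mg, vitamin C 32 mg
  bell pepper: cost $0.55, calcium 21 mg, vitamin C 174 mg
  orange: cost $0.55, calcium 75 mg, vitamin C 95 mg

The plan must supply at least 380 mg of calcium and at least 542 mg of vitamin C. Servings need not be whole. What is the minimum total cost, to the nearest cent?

A basic optimal solution has at most two foods positive. Try each food alone and each pair with both targets met exactly.
banana only: max(380/10, 542/11) = 49.27 servings → $19.71.
spinach only: max(380/107, 542/32) = 16.94 servings → $11.01.
bell pepper only: max(380/21, 542/174) = 18.1 servings → $9.95.
orange only: max(380/75, 542/95) = 5.705 servings → $3.14.
banana + spinach: intersection lies outside the first quadrant.
banana + bell pepper with both tight: 36.27 servings and 0.8217 servings → $14.96.
banana + orange: intersection lies outside the first quadrant.
spinach + bell pepper with both tight: 3.05 servings and 2.554 servings → $3.39.
spinach + orange: intersection lies outside the first quadrant.
bell pepper + orange with both tight: 0.4116 servings and 4.951 servings → $2.95.
So the least-cost plan costs $2.95.

$2.95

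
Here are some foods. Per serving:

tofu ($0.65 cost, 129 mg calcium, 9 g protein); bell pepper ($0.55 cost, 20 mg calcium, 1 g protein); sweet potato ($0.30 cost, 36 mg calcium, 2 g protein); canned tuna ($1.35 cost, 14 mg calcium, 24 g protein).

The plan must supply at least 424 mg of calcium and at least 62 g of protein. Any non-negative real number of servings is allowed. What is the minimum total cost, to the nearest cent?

tofu only: max(424/129, 62/9) = 6.889 servings → $4.48.
bell pepper only: max(424/20, 62/1) = 62 servings → $34.10.
sweet potato only: max(424/36, 62/2) = 31 servings → $9.30.
canned tuna only: max(424/14, 62/24) = 30.29 servings → $40.89.
tofu + bell pepper: intersection lies outside the first quadrant.
tofu + sweet potato with both targets exact would need a negative amount; discard.
tofu + canned tuna with both tight: 3.134 servings and 1.408 servings → $3.94.
bell pepper + sweet potato with both targets exact would need a negative amount; discard.
bell pepper + canned tuna with both tight: 19.97 servings and 1.751 servings → $13.35.
sweet potato + canned tuna with both tight: 11.13 servings and 1.656 servings → $5.58.
So the least-cost plan costs $3.94.

$3.94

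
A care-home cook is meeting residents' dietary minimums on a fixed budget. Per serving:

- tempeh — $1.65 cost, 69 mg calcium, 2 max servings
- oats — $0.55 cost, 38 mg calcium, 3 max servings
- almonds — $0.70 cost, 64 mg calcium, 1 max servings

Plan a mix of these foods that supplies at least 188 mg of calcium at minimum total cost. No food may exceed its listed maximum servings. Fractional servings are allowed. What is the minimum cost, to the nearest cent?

Cost per mg of calcium: almonds $0.0109, oats $0.0145, tempeh $0.0239.
Take 1 serving of almonds: +64.0 mg calcium for $0.70 (total $0.70, still need 124.0 mg).
Take 3 servings of oats: +114.0 mg calcium for $1.65 (total $2.35, still need 10.0 mg).
Take 0.1449 servings of tempeh: +10.0 mg calcium for $0.24 (total $2.59, still need 0.0 mg).
Filling from the cheapest source first is optimal under one linear minimum: $2.59.

$2.59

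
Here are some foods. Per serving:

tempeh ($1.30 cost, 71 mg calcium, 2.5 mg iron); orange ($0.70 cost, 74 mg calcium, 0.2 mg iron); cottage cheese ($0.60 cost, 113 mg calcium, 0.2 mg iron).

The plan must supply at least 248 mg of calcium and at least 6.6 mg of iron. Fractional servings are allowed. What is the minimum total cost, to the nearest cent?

Check every corner: each single food scaled to meet both minima, and each pair solved so both constraints bind.
tempeh only: max(248/71, 6.6/2.5) = 3.493 servings → $4.54.
orange only: max(248/74, 6.6/0.2) = 33 servings → $23.10.
cottage cheese only: max(248/113, 6.6/0.2) = 33 servings → $19.80.
tempeh + orange with both tight: 2.569 servings and 0.8864 servings → $3.96.
tempeh + cottage cheese with both tight: 2.595 servings and 0.5643 servings → $3.71.
orange + cottage cheese with both targets exact would need a negative amount; discard.
The minimum over all feasible corners is $3.71.

$3.71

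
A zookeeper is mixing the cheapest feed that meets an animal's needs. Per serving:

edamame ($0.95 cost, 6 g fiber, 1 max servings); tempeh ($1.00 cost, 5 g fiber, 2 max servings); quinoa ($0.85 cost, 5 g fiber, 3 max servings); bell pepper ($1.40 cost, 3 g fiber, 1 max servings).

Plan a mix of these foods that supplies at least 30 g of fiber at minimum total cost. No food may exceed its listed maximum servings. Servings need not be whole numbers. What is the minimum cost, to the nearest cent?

$5.30

Cost per g of fiber: edamame $0.1583, quinoa $0.1700, tempeh $0.2000, bell pepper $0.4667.
Take 1 serving of edamame: +6.0 g fiber for $0.95 (total $0.95, still need 24.0 g).
Take 3 servings of quinoa: +15.0 g fiber for $2.55 (total $3.50, still need 9.0 g).
Take 1.8 servings of tempeh: +9.0 g fiber for $1.80 (total $5.30, still need 0.0 g).
Filling from the cheapest source first is optimal under one linear minimum: $5.30.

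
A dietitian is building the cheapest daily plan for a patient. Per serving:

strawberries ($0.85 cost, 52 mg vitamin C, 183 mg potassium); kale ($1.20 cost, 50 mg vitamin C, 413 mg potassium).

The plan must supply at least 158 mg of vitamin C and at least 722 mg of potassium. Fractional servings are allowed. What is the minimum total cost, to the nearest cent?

A basic optimal solution has at most two foods positive. Try each food alone and each pair with both targets met exactly.
strawberries only: max(158/52, 722/183) = 3.945 servings → $3.35.
kale only: max(158/50, 722/413) = 3.16 servings → $3.79.
strawberries + kale with both tight: 2.365 servings and 0.7001 servings → $2.85.
Cheapest feasible corner: $2.85.

$2.85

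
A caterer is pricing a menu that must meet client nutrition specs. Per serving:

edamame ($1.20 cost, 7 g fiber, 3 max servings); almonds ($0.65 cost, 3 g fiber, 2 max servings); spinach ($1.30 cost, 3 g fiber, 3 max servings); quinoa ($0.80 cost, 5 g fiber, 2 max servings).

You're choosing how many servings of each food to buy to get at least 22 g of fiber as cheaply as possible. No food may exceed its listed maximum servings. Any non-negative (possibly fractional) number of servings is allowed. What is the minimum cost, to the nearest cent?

$3.66

Cost per g of fiber: quinoa $0.1600, edamame $0.1714, almonds $0.2167, spinach $0.4333.
Take 2 servings of quinoa: +10.0 g fiber for $1.60 (total $1.60, still need 12.0 g).
Take 1.714 servings of edamame: +12.0 g fiber for $2.06 (total $3.66, still need 0.0 g).
Filling from the cheapest source first is optimal under one linear minimum: $3.66.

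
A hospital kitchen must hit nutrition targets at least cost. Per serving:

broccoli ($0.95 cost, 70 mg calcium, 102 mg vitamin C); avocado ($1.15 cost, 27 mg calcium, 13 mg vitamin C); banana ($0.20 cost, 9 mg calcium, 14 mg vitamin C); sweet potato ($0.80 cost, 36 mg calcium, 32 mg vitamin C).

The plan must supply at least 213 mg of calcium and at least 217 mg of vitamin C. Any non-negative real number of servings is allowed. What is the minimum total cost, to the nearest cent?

$2.89

Two binding constraints pin down two serving amounts, so the optimal mix uses at most two foods. The candidates are each food alone (scaled to the tighter of calcium/vitamin C) and each pair with both constraints tight.
broccoli only: max(213/70, 217/102) = 3.043 servings → $2.89.
avocado only: max(213/27, 217/13) = 16.69 servings → $19.20.
banana only: max(213/9, 217/14) = 23.67 servings → $4.73.
sweet potato only: max(213/36, 217/32) = 6.781 servings → $5.42.
broccoli + avocado with both tight: 1.676 servings and 3.544 servings → $5.67.
broccoli + banana: the both-tight solution has a negative serving — not a feasible corner.
broccoli + sweet potato with both tight: 0.6955 servings and 4.564 servings → $4.31.
avocado + banana with both tight: 3.943 servings and 11.84 servings → $6.90.
avocado + sweet potato: intersection lies outside the first quadrant.
banana + sweet potato with both tight: 4.611 servings and 4.764 servings → $4.73.
Cheapest feasible corner: $2.89.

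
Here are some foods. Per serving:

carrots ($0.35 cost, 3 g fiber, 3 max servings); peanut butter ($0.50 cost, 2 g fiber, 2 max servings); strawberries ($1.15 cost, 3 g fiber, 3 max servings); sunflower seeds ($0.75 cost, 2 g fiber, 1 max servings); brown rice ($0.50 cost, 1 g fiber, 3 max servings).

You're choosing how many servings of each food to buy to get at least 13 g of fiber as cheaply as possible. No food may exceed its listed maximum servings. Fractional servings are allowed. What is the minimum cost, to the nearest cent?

Cost per g of fiber: carrots $0.1167, peanut butter $0.2500, sunflower seeds $0.3750, strawberries $0.3833, brown rice $0.5000.
Take 3 servings of carrots: +9.0 g fiber for $1.05 (total $1.05, still need 4.0 g).
Take 2 servings of peanut butter: +4.0 g fiber for $1.00 (total $2.05, still need 0.0 g).
Filling from the cheapest source first is optimal under one linear minimum: $2.05.

$2.05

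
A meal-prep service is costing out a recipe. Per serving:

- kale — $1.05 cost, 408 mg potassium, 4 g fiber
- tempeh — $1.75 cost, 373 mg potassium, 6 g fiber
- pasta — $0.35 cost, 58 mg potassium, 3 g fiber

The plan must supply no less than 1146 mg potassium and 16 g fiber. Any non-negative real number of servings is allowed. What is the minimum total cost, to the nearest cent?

At the optimum either one food covers both requirements or two foods hit both targets exactly; no other combination can be cheaper.
kale only: max(1146/408, 16/4) = 4 servings → $4.20.
tempeh only: max(1146/373, 16/6) = 3.072 servings → $5.38.
pasta only: max(1146/58, 16/3) = 19.76 servings → $6.92.
kale + tempeh with both tight: 0.9498 servings and 2.033 servings → $4.56.
kale + pasta with both tight: 2.53 servings and 1.96 servings → $3.34.
tempeh + pasta: intersection lies outside the first quadrant.
So the least-cost plan costs $3.34.

$3.34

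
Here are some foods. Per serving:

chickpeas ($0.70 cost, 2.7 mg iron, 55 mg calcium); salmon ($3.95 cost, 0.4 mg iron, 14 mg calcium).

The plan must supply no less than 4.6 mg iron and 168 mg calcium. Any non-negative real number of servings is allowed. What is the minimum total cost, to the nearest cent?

$2.14

A basic optimal solution has at most two foods positive. Try each food alone and each pair with both targets met exactly.
chickpeas only: max(4.6/2.7, 168/55) = 3.055 servings → $2.14.
salmon only: max(4.6/0.4, 168/14) = 12 servings → $47.40.
chickpeas + salmon with both targets exact would need a negative amount; discard.
The minimum over all feasible corners is $2.14.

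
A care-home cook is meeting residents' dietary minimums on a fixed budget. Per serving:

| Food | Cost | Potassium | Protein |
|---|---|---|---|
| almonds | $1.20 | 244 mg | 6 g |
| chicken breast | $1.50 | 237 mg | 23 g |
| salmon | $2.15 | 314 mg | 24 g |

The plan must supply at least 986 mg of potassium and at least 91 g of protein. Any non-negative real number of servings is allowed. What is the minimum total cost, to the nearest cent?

$6.15

Compare the cost at each extreme point of the feasible region.
almonds only: max(986/244, 91/6) = 15.17 servings → $18.20.
chicken breast only: max(986/237, 91/23) = 4.16 servings → $6.24.
salmon only: max(986/314, 91/24) = 3.792 servings → $8.15.
almonds + chicken breast with both tight: 0.2652 servings and 3.887 servings → $6.15.
almonds + salmon with both targets exact would need a negative amount; discard.
chicken breast + salmon with both tight: 3.201 servings and 0.7243 servings → $6.36.
Cheapest feasible corner: $6.15.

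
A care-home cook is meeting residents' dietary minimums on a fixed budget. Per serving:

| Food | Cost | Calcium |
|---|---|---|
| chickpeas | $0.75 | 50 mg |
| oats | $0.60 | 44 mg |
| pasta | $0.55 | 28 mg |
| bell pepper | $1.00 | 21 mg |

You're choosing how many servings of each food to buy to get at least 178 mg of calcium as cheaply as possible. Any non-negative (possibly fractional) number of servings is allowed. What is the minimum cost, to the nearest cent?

Cost per mg of calcium: oats $0.0136, chickpeas $0.0150, pasta $0.0196, bell pepper $0.0476.
With no serving limits, use only oats: 178 mg / 44 mg = 4.045 servings × $0.60 = $2.43.

$2.43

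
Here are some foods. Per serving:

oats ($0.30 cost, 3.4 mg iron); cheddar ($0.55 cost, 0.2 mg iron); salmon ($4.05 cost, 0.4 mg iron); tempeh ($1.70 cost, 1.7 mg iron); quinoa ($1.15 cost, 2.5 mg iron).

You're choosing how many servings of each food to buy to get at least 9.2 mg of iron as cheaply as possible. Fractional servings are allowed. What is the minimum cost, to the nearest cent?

$0.81

Cost per mg of iron: oats $0.0882, quinoa $0.4600, tempeh $1.0000, cheddar $2.7500, salmon $10.1250.
With no serving limits, use only oats: 9.2 mg / 3.4 mg = 2.706 servings × $0.30 = $0.81.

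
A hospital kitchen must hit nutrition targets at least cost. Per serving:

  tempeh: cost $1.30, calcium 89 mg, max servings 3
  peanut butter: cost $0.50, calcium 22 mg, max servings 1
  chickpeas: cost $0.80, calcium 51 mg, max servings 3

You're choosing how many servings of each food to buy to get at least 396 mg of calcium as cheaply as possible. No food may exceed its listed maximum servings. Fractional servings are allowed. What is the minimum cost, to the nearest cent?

$5.92

Cost per mg of calcium: tempeh $0.0146, chickpeas $0.0157, peanut butter $0.0227.
Take 3 servings of tempeh: +267.0 mg calcium for $3.90 (total $3.90, still need 129.0 mg).
Take 2.529 servings of chickpeas: +129.0 mg calcium for $2.02 (total $5.92, still need 0.0 mg).
Greedy by cheapest-per-mg is optimal for a single linear constraint, so the minimum cost is $5.92.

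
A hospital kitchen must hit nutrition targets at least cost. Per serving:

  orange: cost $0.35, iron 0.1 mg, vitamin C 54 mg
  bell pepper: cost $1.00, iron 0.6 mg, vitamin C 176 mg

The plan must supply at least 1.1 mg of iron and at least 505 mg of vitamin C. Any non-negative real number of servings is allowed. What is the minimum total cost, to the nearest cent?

$2.87

An LP optimum is at a vertex; with two nutrient constraints at most two foods are used. Check each candidate.
orange only: max(1.1/0.1, 505/54) = 11 servings → $3.85.
bell pepper only: max(1.1/0.6, 505/176) = 2.869 servings → $2.87.
orange + bell pepper with both tight: 7.392 servings and 0.6014 servings → $3.19.
So the least-cost plan costs $2.87.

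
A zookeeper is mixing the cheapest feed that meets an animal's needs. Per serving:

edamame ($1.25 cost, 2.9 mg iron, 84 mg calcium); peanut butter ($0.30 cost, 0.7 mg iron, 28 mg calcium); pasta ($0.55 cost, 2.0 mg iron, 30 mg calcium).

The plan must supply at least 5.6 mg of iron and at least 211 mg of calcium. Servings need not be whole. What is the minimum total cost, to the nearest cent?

$2.32

Check every corner: each single food scaled to meet both minima, and each pair solved so both constraints bind.
edamame only: max(5.6/2.9, 211/84) = 2.512 servings → $3.14.
peanut butter only: max(5.6/0.7, 211/28) = 8 servings → $2.40.
pasta only: max(5.6/2.0, 211/30) = 7.033 servings → $3.87.
edamame + peanut butter with both tight: 0.4062 servings and 6.317 servings → $2.40.
edamame + pasta: the both-tight solution has a negative serving — not a feasible corner.
peanut butter + pasta with both tight: 7.257 servings and 0.26 servings → $2.32.
Cheapest feasible corner: $2.32.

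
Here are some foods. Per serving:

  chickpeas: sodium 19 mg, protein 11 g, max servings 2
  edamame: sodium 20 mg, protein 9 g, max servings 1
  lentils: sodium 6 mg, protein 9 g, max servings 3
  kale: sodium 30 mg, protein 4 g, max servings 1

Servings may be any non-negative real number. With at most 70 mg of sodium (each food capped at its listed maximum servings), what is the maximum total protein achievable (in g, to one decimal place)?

55.3 g

Protein per mg sodium: lentils 1.5, chickpeas 0.5789, edamame 0.45, kale 0.1333.
Take 3 servings of lentils: uses 18 mg sodium, +27.0 g protein (running total 27.0 g).
Take 2 servings of chickpeas: uses 38 mg sodium, +22.0 g protein (running total 49.0 g).
Take 0.7 servings of edamame: uses 14 mg sodium, +6.3 g protein (running total 55.3 g).
Greedy by best ratio exhausts the sodium allowance optimally: 55.3 g.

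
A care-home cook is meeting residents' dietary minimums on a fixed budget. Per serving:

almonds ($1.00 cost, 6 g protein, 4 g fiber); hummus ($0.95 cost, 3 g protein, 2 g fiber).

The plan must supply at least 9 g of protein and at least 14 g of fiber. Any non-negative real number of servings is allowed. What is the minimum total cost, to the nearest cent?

almonds only: max(9/6, 14/4) = 3.5 servings → $3.50.
hummus only: max(9/3, 14/2) = 7 servings → $6.65.
almonds + hummus (both tight): parallel constraints — no distinct corner.
The minimum over all feasible corners is $3.50.

$3.50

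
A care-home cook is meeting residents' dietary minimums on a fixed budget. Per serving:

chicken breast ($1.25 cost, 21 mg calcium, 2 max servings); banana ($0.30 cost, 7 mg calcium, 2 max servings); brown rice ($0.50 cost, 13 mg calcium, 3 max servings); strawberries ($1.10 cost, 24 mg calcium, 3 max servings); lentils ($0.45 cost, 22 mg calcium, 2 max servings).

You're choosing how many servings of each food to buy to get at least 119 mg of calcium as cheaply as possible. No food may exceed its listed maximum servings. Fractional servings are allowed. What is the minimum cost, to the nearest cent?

Cost per mg of calcium: lentils $0.0205, brown rice $0.0385, banana $0.0429, strawberries $0.0458, chicken breast $0.0595.
Take 2 servings of lentils: +44.0 mg calcium for $0.90 (total $0.90, still need 75.0 mg).
Take 3 servings of brown rice: +39.0 mg calcium for $1.50 (total $2.40, still need 36.0 mg).
Take 2 servings of banana: +14.0 mg calcium for $0.60 (total $3.00, still need 22.0 mg).
Take 0.9167 servings of strawberries: +22.0 mg calcium for $1.01 (total $4.01, still need 0.0 mg).
Filling from the cheapest source first is optimal under one linear minimum: $4.01.

$4.01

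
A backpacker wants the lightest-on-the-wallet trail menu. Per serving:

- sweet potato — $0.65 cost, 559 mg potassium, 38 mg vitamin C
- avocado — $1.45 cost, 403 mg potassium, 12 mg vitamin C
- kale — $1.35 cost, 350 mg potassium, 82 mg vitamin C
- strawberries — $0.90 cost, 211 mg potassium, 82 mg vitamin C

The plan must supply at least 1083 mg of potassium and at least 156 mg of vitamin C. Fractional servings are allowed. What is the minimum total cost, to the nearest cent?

At the optimum either one food covers both requirements or two foods hit both targets exactly; no other combination can be cheaper.
sweet potato only: max(1083/559, 156/38) = 4.105 servings → $2.67.
avocado only: max(1083/403, 156/12) = 13 servings → $18.85.
kale only: max(1083/350, 156/82) = 3.094 servings → $4.18.
strawberries only: max(1083/211, 156/82) = 5.133 servings → $4.62.
sweet potato + avocado with both targets exact would need a negative amount; discard.
sweet potato + kale with both tight: 1.051 servings and 1.415 servings → $2.59.
sweet potato + strawberries with both tight: 1.478 servings and 1.218 servings → $2.06.
avocado + kale with both tight: 1.186 servings and 1.729 servings → $4.05.
avocado + strawberries with both tight: 1.832 servings and 1.634 servings → $4.13.
kale + strawberries: intersection lies outside the first quadrant.
Cheapest feasible corner: $2.06.

$2.06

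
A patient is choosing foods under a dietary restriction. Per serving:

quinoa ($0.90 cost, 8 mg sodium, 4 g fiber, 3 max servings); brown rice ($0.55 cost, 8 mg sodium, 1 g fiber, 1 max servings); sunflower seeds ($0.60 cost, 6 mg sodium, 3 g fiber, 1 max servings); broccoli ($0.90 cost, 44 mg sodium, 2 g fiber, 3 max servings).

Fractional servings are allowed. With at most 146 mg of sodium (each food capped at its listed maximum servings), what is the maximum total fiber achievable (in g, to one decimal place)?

Fiber per mg sodium: quinoa 0.5, sunflower seeds 0.5, brown rice 0.125, broccoli 0.04545.
Take 3 servings of quinoa: uses 24 mg sodium, +12.0 g fiber (running total 12.0 g).
Take 1 serving of sunflower seeds: uses 6 mg sodium, +3.0 g fiber (running total 15.0 g).
Take 1 serving of brown rice: uses 8 mg sodium, +1.0 g fiber (running total 16.0 g).
Take 2.455 servings of broccoli: uses 108 mg sodium, +4.9 g fiber (running total 20.9 g).
Filling greedily by fiber-per-mg sodium is optimal for one linear limit, giving 20.9 g.

20.9 g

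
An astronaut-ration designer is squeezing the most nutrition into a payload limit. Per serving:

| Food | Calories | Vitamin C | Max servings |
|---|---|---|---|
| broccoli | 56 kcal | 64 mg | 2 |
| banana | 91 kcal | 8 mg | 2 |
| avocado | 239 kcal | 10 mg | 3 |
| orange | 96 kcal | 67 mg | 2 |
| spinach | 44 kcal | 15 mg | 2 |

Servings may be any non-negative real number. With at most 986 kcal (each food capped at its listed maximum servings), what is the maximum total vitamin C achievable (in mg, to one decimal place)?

325.2 mg

Vitamin C per kcal: broccoli 1.143, orange 0.6979, spinach 0.3409, banana 0.08791, avocado 0.04184.
Take 2 servings of broccoli: uses 112 kcal, +128.0 mg vitamin C (running total 128.0 mg).
Take 2 servings of orange: uses 192 kcal, +134.0 mg vitamin C (running total 262.0 mg).
Take 2 servings of spinach: uses 88 kcal, +30.0 mg vitamin C (running total 292.0 mg).
Take 2 servings of banana: uses 182 kcal, +16.0 mg vitamin C (running total 308.0 mg).
Take 1.724 servings of avocado: uses 412 kcal, +17.2 mg vitamin C (running total 325.2 mg).
Filling greedily by vitamin C-per-kcal is optimal for one linear limit, giving 325.2 mg.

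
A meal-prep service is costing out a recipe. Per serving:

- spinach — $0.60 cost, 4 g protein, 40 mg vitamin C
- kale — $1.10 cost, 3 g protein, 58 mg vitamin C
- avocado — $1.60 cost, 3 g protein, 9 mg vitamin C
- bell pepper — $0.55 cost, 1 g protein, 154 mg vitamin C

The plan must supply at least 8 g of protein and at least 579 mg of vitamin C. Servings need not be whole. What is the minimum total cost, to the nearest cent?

$2.59

The cheapest plan sits at a corner of the feasible region — with two constraints it uses at most two foods.
spinach only: max(8/4, 579/40) = 14.47 servings → $8.69.
kale only: max(8/3, 579/58) = 9.983 servings → $10.98.
avocado only: max(8/3, 579/9) = 64.33 servings → $102.93.
bell pepper only: max(8/1, 579/154) = 8 servings → $4.40.
spinach + kale: the both-tight solution has a negative serving — not a feasible corner.
spinach + avocado: the both-tight solution has a negative serving — not a feasible corner.
spinach + bell pepper with both tight: 1.134 servings and 3.465 servings → $2.59.
kale + avocado: intersection lies outside the first quadrant.
kale + bell pepper with both tight: 1.616 servings and 3.151 servings → $3.51.
avocado + bell pepper with both tight: 1.442 servings and 3.675 servings → $4.33.
Cheapest feasible corner: $2.59.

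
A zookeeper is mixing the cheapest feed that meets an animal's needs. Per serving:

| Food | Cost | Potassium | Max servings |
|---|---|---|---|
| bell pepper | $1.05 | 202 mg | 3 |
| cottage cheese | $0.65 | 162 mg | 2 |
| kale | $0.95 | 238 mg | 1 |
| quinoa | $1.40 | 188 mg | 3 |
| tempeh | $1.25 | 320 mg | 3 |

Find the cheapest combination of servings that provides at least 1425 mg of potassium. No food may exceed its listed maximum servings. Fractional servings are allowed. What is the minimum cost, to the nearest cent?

Cost per mg of potassium: tempeh $0.0039, kale $0.0040, cottage cheese $0.0040, bell pepper $0.0052, quinoa $0.0074.
Take 3 servings of tempeh: +960.0 mg potassium for $3.75 (total $3.75, still need 465.0 mg).
Take 1 serving of kale: +238.0 mg potassium for $0.95 (total $4.70, still need 227.0 mg).
Take 1.401 servings of cottage cheese: +227.0 mg potassium for $0.91 (total $5.61, still need 0.0 mg).
Greedy by cheapest-per-mg is optimal for a single linear constraint, so the minimum cost is $5.61.

$5.61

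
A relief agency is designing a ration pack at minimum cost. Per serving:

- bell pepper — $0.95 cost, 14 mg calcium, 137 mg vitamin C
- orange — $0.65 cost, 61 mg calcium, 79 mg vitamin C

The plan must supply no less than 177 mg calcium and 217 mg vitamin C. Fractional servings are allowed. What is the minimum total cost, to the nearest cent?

At the optimum either one food covers both requirements or two foods hit both targets exactly; no other combination can be cheaper.
bell pepper only: max(177/14, 217/137) = 12.64 servings → $12.01.
orange only: max(177/61, 217/79) = 2.902 servings → $1.89.
bell pepper + orange with both targets exact would need a negative amount; discard.
Cheapest feasible corner: $1.89.

$1.89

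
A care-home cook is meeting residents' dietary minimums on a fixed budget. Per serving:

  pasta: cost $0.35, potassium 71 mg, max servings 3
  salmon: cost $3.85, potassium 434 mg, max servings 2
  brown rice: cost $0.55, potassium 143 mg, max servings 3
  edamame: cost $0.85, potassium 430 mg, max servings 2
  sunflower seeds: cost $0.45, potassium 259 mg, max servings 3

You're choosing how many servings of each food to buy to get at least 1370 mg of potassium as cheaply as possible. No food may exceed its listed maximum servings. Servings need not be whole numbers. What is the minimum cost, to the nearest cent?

$2.52

Cost per mg of potassium: sunflower seeds $0.0017, edamame $0.0020, brown rice $0.0038, pasta $0.0049, salmon $0.0089.
Take 3 servings of sunflower seeds: +777.0 mg potassium for $1.35 (total $1.35, still need 593.0 mg).
Take 1.379 servings of edamame: +593.0 mg potassium for $1.17 (total $2.52, still need 0.0 mg).
Greedy by cheapest-per-mg is optimal for a single linear constraint, so the minimum cost is $2.52.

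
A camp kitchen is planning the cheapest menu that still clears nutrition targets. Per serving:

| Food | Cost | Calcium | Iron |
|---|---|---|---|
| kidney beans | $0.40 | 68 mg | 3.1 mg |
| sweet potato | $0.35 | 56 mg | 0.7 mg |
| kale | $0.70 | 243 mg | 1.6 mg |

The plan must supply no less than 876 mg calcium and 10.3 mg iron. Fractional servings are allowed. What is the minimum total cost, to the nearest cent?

$2.87

Minimising a linear cost over {calcium ≥ 876, iron ≥ 10.3, servings ≥ 0} — the optimum is at a vertex, using one or two foods.
kidney beans only: max(876/68, 10.3/3.1) = 12.88 servings → $5.15.
sweet potato only: max(876/56, 10.3/0.7) = 15.64 servings → $5.47.
kale only: max(876/243, 10.3/1.6) = 6.438 servings → $4.51.
kidney beans + sweet potato: intersection lies outside the first quadrant.
kidney beans + kale with both tight: 1.709 servings and 3.127 servings → $2.87.
sweet potato + kale with both tight: 13.68 servings and 0.4522 servings → $5.10.
The minimum over all feasible corners is $2.87.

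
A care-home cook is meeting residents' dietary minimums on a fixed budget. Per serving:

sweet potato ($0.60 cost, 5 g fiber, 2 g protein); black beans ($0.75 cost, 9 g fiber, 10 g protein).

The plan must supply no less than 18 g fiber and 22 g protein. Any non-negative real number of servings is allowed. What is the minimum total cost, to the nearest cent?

$1.65

For a min-cost LP with two ≥-constraints, a basic feasible solution has at most two positive variables.
sweet potato only: max(18/5, 22/2) = 11 servings → $6.60.
black beans only: max(18/9, 22/10) = 2.2 servings → $1.65.
sweet potato + black beans with both targets exact would need a negative amount; discard.
Cheapest feasible corner: $1.65.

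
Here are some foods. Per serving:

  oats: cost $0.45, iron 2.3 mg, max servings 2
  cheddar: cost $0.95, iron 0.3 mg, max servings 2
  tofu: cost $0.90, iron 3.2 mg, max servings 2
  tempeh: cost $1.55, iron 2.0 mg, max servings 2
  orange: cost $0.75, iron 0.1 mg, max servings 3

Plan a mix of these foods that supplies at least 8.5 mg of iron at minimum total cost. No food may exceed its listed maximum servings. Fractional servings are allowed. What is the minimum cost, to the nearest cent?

Cost per mg of iron: oats $0.1957, tofu $0.2812, tempeh $0.7750, cheddar $3.1667, orange $7.5000.
Take 2 servings of oats: +4.6 mg iron for $0.90 (total $0.90, still need 3.9 mg).
Take 1.219 servings of tofu: +3.9 mg iron for $1.10 (total $2.00, still need 0.0 mg).
Filling from the cheapest source first is optimal under one linear minimum: $2.00.

$2.00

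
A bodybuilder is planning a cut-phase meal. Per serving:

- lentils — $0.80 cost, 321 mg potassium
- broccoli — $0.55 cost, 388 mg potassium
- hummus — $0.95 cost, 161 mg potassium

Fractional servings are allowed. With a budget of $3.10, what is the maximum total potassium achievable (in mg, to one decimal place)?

2186.9 mg

Potassium per dollar: broccoli 705.5, lentils 401.2, hummus 169.5.
With no serving limits, spend the whole cost allowance on broccoli: $3.10 / $0.55 × 388 mg = 2186.9 mg.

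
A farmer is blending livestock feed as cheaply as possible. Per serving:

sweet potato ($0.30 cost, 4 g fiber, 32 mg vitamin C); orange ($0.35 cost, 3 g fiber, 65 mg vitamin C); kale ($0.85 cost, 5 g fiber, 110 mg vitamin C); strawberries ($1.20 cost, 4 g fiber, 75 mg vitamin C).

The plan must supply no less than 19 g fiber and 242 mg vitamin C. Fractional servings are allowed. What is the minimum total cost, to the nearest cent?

$1.70

For a min-cost LP with two ≥-constraints, a basic feasible solution has at most two positive variables.
sweet potato only: max(19/4, 242/32) = 7.562 servings → $2.27.
orange only: max(19/3, 242/65) = 6.333 servings → $2.22.
kale only: max(19/5, 242/110) = 3.8 servings → $3.23.
strawberries only: max(19/4, 242/75) = 4.75 servings → $5.70.
sweet potato + orange with both tight: 3.104 servings and 2.195 servings → $1.70.
sweet potato + kale with both tight: 3.143 servings and 1.286 servings → $2.04.
sweet potato + strawberries with both tight: 2.657 servings and 2.093 servings → $3.31.
orange + kale: intersection lies outside the first quadrant.
orange + strawberries with both targets exact would need a negative amount; discard.
kale + strawberries: intersection lies outside the first quadrant.
Cheapest feasible corner: $1.70.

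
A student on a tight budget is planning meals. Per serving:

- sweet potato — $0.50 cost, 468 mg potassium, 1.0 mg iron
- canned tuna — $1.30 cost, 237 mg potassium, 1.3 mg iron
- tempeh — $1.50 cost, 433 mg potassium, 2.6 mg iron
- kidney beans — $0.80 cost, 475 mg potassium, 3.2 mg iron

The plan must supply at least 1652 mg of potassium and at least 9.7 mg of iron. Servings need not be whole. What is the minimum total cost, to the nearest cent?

$2.59

Compare the cost at each extreme point of the feasible region.
sweet potato only: max(1652/468, 9.7/1.0) = 9.7 servings → $4.85.
canned tuna only: max(1652/237, 9.7/1.3) = 7.462 servings → $9.70.
tempeh only: max(1652/433, 9.7/2.6) = 3.815 servings → $5.72.
kidney beans only: max(1652/475, 9.7/3.2) = 3.478 servings → $2.78.
sweet potato + canned tuna: intersection lies outside the first quadrant.
sweet potato + tempeh with both tight: 0.1213 servings and 3.684 servings → $5.59.
sweet potato + kidney beans with both tight: 0.6639 servings and 2.824 servings → $2.59.
canned tuna + tempeh with both tight: 1.784 servings and 2.839 servings → $6.58.
canned tuna + kidney beans with both tight: 4.818 servings and 1.074 servings → $7.12.
tempeh + kidney beans: the both-tight solution has a negative serving — not a feasible corner.
The minimum over all feasible corners is $2.59.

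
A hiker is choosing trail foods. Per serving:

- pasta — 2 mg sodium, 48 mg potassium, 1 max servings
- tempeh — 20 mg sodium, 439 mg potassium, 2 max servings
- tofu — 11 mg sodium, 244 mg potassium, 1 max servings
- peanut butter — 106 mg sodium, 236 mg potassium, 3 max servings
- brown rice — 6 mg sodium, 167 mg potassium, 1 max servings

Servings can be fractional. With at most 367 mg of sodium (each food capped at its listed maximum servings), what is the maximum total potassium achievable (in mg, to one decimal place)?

Potassium per mg sodium: brown rice 27.83, pasta 24, tofu 22.18, tempeh 21.95, peanut butter 2.226.
Take 1 serving of brown rice: uses 6 mg sodium, +167.0 mg potassium (running total 167.0 mg).
Take 1 serving of pasta: uses 2 mg sodium, +48.0 mg potassium (running total 215.0 mg).
Take 1 serving of tofu: uses 11 mg sodium, +244.0 mg potassium (running total 459.0 mg).
Take 2 servings of tempeh: uses 40 mg sodium, +878.0 mg potassium (running total 1337.0 mg).
Take 2.906 servings of peanut butter: uses 308 mg sodium, +685.7 mg potassium (running total 2022.7 mg).
Greedy by best ratio exhausts the sodium allowance optimally: 2022.7 mg.

2022.7 mg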